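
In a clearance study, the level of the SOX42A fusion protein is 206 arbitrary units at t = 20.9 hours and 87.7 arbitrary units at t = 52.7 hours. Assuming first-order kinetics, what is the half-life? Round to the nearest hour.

26 hours

Over Δt = 52.7 − 20.9 = 31.8 hours, the level fell by a factor of 206/87.7 ≈ 2.3489.
n = log₂(2.3489) ≈ 1.232 half-lives, so t½ = 31.8/1.232 ≈ 25.812 hours.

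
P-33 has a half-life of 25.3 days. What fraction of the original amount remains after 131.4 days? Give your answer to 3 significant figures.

0.0273

n = 131.4/25.3 ≈ 5.1937 half-lives.
Fraction remaining = (1/2)^5.1937 ≈ 0.027324.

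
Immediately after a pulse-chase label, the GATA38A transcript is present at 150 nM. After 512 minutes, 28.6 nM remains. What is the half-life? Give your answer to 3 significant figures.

214 minutes

A/A₀ = 28.6/150 ≈ 0.19067.
n = log₂(5.2448) ≈ 2.3909 half-lives elapsed in 512 minutes.
t½ = 512/2.3909 ≈ 214.15 minutes.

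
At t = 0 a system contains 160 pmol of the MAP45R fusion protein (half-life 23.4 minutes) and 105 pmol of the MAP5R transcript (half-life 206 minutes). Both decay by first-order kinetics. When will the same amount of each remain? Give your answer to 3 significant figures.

16.0 minutes

Set 160·(1/2)^(t/23.4) = 105·(1/2)^(t/206).
Taking log₂: log₂(160/105) = t·(1/23.4 − 1/206).
log₂(1.5238) = 0.60768; 1/23.4 − 1/206 = 0.037881.
t = 0.60768 / 0.037881 ≈ 16.042 minutes.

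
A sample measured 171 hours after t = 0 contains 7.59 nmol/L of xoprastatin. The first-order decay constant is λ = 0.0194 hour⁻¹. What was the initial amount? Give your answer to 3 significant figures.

209 nmol/L

t½ = ln 2 / λ = 0.69315 / 0.0194 ≈ 35.729 hours.
Number of half-lives elapsed: n = 171/35.729 ≈ 4.786.
A₀ = A × 2^n = 7.59 × 2^4.786 = 7.59 × 27.589 ≈ 209.4 nmol/L.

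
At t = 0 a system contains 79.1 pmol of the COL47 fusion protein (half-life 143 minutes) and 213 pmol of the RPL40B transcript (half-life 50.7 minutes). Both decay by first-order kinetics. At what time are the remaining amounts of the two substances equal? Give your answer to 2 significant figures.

110 minutes

Set 79.1·(1/2)^(t/143) = 213·(1/2)^(t/50.7).
Taking log₂: log₂(79.1/213) = t·(1/143 − 1/50.7).
log₂(0.37136) = -1.4291; 1/143 − 1/50.7 = -0.012731.
t = -1.4291 / -0.012731 ≈ 112.26 minutes.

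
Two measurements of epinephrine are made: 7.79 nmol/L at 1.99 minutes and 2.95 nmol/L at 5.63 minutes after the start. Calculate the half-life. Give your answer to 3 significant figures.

Over Δt = 5.63 − 1.99 = 3.64 minutes, the level fell by a factor of 7.79/2.95 ≈ 2.6407.
n = log₂(2.6407) ≈ 1.4009 half-lives, so t½ = 3.64/1.4009 ≈ 2.5983 minutes.

2.60 minutes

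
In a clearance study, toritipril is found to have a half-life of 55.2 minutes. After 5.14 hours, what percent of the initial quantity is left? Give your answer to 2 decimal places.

5.14 hours = 308.4 minutes.
n = 308.4/55.2 ≈ 5.587 half-lives.
Fraction remaining = (1/2)^5.587 ≈ 0.020805, i.e. 2.0805%.

2.08%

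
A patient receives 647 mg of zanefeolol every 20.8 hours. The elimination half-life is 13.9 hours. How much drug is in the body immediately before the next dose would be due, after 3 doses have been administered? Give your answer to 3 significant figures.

339 mg

The 3 doses were given 62.4, 41.6, 20.8 hours ago.
Total = 647·(1/2)^(62.4/13.9) + 647·(1/2)^(41.6/13.9) + 647·(1/2)^(20.8/13.9)
      = 28.808 + 81.279 + 229.32 ≈ 339.41 mg.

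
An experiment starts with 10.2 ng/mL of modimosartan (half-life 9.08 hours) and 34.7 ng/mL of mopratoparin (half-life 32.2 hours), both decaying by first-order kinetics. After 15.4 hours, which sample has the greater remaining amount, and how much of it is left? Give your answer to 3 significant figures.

mopratoparin, 24.9 ng/mL

modimosartan: 10.2 × (1/2)^1.696 ≈ 3.1481 ng/mL.
mopratoparin: 34.7 × (1/2)^0.47826 ≈ 24.909 ng/mL.
Mopratoparin has more remaining, at ≈ 24.909 ng/mL.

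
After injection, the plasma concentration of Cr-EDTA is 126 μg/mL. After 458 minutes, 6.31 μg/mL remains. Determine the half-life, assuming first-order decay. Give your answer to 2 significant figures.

110 minutes

A/A₀ = 6.31/126 ≈ 0.050079.
n = log₂(19.968) ≈ 4.3196 half-lives elapsed in 458 minutes.
t½ = 458/4.3196 ≈ 106.03 minutes.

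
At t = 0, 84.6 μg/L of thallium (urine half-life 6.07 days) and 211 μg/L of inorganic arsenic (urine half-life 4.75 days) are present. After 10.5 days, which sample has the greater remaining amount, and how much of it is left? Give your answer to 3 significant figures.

thallium: 84.6 × (1/2)^1.7298 ≈ 25.506 μg/L.
inorganic arsenic: 211 × (1/2)^2.2105 ≈ 45.588 μg/L.
Inorganic arsenic has more remaining, at ≈ 45.588 μg/L.

inorganic arsenic, 45.6 μg/L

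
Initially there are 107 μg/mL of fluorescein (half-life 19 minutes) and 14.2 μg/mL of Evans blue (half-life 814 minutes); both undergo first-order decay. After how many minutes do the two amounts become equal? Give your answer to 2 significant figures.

Set 107·(1/2)^(t/19) = 14.2·(1/2)^(t/814).
Taking log₂: log₂(107/14.2) = t·(1/19 − 1/814).
log₂(7.5352) = 2.9136; 1/19 − 1/814 = 0.051403.
t = 2.9136 / 0.051403 ≈ 56.682 minutes.

57 minutes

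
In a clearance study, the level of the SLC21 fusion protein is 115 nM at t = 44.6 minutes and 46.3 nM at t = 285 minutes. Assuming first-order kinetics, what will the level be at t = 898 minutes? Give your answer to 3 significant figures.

Over Δt = 285 − 44.6 = 240.4 minutes, the level fell by a factor of 115/46.3 ≈ 2.4838.
n = log₂(2.4838) ≈ 1.3125 half-lives, so t½ = 240.4/1.3125 ≈ 183.15 minutes.
From t = 285 to t = 898: 46.3 × (1/2)^((898−285)/183.15) ≈ 4.5506 nM.

4.55 nM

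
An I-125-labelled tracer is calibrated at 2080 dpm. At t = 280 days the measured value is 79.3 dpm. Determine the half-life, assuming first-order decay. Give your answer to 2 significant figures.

A/A₀ = 79.3/2080 ≈ 0.038125.
n = log₂(26.23) ≈ 4.7131 half-lives elapsed in 280 days.
t½ = 280/4.7131 ≈ 59.409 days.

59 days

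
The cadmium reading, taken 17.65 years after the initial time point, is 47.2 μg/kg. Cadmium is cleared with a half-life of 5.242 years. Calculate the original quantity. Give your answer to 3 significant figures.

487 μg/kg

Number of half-lives elapsed: n = 17.65/5.242 ≈ 3.367.
A₀ = A × 2^n = 47.2 × 2^3.367 = 47.2 × 10.318 ≈ 486.99 μg/kg.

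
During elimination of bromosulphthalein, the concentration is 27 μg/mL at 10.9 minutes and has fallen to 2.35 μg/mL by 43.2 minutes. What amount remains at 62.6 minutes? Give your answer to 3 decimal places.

0.542 μg/mL

Over Δt = 43.2 − 10.9 = 32.3 minutes, the level fell by a factor of 27/2.35 ≈ 11.489.
n = log₂(11.489) ≈ 3.5222 half-lives, so t½ = 32.3/3.5222 ≈ 9.1703 minutes.
From t = 43.2 to t = 62.6: 2.35 × (1/2)^((62.6−43.2)/9.1703) ≈ 0.54229 μg/mL.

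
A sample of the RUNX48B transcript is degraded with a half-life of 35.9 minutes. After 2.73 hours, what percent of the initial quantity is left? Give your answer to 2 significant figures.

4.2%

2.73 hours = 163.8 minutes.
n = 163.8/35.9 ≈ 4.5627 half-lives.
Fraction remaining = (1/2)^4.5627 ≈ 0.042315, i.e. 4.2315%.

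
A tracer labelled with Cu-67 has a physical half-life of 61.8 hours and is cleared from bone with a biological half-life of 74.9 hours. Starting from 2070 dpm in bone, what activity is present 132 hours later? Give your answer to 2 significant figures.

140 dpm

1/t_eff = 1/t_phys + 1/t_biol = 1/61.8 + 1/74.9 = 0.029532 per hour.
t_eff = 61.8 × 74.9 / (61.8 + 74.9) ≈ 33.861 hours.
Remaining = 2070 × (1/2)^(132/33.861) = 2070 × (1/2)^3.8983 ≈ 138.83 dpm.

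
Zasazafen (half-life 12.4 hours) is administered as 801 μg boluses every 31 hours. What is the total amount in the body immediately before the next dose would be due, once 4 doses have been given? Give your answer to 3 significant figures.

The 4 doses were given 124, 93, 62, 31 hours ago.
Total = 801·(1/2)^(124/12.4) + 801·(1/2)^(93/12.4) + 801·(1/2)^(62/12.4) + 801·(1/2)^(31/12.4)
      = 0.78223 + 4.4249 + 25.031 + 141.6 ≈ 171.84 μg.

172 μg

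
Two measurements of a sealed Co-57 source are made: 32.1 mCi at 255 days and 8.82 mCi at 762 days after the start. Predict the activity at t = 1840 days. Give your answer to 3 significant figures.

0.566 mCi

Over Δt = 762 − 255 = 507 days, the level fell by a factor of 32.1/8.82 ≈ 3.6395.
n = log₂(3.6395) ≈ 1.8637 half-lives, so t½ = 507/1.8637 ≈ 272.04 days.
From t = 762 to t = 1840: 8.82 × (1/2)^((1840−762)/272.04) ≈ 0.56568 mCi.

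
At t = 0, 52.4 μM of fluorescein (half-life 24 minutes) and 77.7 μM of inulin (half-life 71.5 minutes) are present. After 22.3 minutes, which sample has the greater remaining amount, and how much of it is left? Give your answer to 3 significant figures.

inulin, 62.6 μM

fluorescein: 52.4 × (1/2)^0.92917 ≈ 27.518 μM.
inulin: 77.7 × (1/2)^0.31189 ≈ 62.594 μM.
Inulin has more remaining, at ≈ 62.594 μM.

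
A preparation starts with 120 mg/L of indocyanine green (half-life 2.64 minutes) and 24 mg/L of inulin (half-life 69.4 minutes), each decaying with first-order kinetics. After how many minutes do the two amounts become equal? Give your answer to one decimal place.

6.4 minutes

Set 120·(1/2)^(t/2.64) = 24·(1/2)^(t/69.4).
Taking log₂: log₂(120/24) = t·(1/2.64 − 1/69.4).
log₂(5) = 2.3219; 1/2.64 − 1/69.4 = 0.36438.
t = 2.3219 / 0.36438 ≈ 6.3723 minutes.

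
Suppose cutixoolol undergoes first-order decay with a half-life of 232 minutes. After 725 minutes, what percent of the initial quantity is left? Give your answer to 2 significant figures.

n = 725/232 ≈ 3.125 half-lives.
Fraction remaining = (1/2)^3.125 ≈ 0.11463, i.e. 11.463%.

11%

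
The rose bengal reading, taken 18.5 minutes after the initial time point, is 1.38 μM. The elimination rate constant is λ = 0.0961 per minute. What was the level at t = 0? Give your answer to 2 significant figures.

8.2 μM

t½ = ln 2 / λ = 0.69315 / 0.0961 ≈ 7.2128 minutes.
Number of half-lives elapsed: n = 18.5/7.2128 ≈ 2.5649.
A₀ = A × 2^n = 1.38 × 2^2.5649 = 1.38 × 5.9171 ≈ 8.1656 μM.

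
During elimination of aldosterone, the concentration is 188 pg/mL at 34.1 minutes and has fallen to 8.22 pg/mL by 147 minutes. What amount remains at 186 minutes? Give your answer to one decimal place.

Over Δt = 147 − 34.1 = 112.9 minutes, the level fell by a factor of 188/8.22 ≈ 22.871.
n = log₂(22.871) ≈ 4.5155 half-lives, so t½ = 112.9/4.5155 ≈ 25.003 minutes.
From t = 147 to t = 186: 8.22 × (1/2)^((186−147)/25.003) ≈ 2.7882 pg/mL.

2.8 pg/mL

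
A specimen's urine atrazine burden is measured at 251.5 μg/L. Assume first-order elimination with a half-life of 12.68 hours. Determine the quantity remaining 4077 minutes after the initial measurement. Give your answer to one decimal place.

6.1 μg/L

Convert the elapsed time: 4077 minutes = 67.95 hours.
Number of half-lives: n = 67.95/12.68 ≈ 5.3588.
Remaining = 251.5 × (1/2)^5.3588 = 251.5 × 0.024369 ≈ 6.1287 μg/L.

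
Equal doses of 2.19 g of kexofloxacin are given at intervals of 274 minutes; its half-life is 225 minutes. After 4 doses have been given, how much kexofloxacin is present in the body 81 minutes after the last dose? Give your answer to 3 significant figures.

2.89 g

The 4 doses were given 903, 629, 355, 81 minutes ago.
Total = 2.19·(1/2)^(903/225) + 2.19·(1/2)^(629/225) + 2.19·(1/2)^(355/225) + 2.19·(1/2)^(81/225)
      = 0.13562 + 0.31543 + 0.73364 + 1.7064 ≈ 2.8911 g.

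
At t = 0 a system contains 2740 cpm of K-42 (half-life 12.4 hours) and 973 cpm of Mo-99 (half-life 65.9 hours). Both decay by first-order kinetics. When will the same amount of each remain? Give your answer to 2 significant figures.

23 hours

Set 2740·(1/2)^(t/12.4) = 973·(1/2)^(t/65.9).
Taking log₂: log₂(2740/973) = t·(1/12.4 − 1/65.9).
log₂(2.816) = 1.4937; 1/12.4 − 1/65.9 = 0.065471.
t = 1.4937 / 0.065471 ≈ 22.814 hours.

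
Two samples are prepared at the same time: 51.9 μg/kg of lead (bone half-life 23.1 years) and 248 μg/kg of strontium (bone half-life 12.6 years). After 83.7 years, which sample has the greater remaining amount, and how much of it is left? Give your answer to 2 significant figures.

lead: 51.9 × (1/2)^3.6234 ≈ 4.2114 μg/kg.
strontium: 248 × (1/2)^6.6429 ≈ 2.4817 μg/kg.
Lead has more remaining, at ≈ 4.2114 μg/kg.

lead, 4.2 μg/kg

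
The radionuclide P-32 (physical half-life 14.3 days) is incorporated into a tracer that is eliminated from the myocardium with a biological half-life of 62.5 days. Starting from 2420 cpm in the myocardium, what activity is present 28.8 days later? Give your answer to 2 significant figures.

1/t_eff = 1/t_phys + 1/t_biol = 1/14.3 + 1/62.5 = 0.08593 per day.
t_eff = 14.3 × 62.5 / (14.3 + 62.5) ≈ 11.637 days.
Remaining = 2420 × (1/2)^(28.8/11.637) = 2420 × (1/2)^2.4748 ≈ 435.34 cpm.

440 cpm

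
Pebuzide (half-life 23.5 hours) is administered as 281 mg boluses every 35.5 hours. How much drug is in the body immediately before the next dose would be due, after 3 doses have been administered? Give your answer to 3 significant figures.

145 mg

The 3 doses were given 106.5, 71, 35.5 hours ago.
Total = 281·(1/2)^(106.5/23.5) + 281·(1/2)^(71/23.5) + 281·(1/2)^(35.5/23.5)
      = 12.147 + 34.611 + 98.619 ≈ 145.38 mg.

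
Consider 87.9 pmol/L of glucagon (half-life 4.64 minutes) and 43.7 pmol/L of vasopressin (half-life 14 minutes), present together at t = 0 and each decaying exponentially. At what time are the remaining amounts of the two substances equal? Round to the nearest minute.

Set 87.9·(1/2)^(t/4.64) = 43.7·(1/2)^(t/14).
Taking log₂: log₂(87.9/43.7) = t·(1/4.64 − 1/14).
log₂(2.0114) = 1.0082; 1/4.64 − 1/14 = 0.14409.
t = 1.0082 / 0.14409 ≈ 6.9973 minutes.

7 minutes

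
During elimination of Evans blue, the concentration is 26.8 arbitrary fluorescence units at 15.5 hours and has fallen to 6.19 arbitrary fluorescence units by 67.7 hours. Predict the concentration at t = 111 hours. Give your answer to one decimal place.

Over Δt = 67.7 − 15.5 = 52.2 hours, the level fell by a factor of 26.8/6.19 ≈ 4.3296.
n = log₂(4.3296) ≈ 2.1142 half-lives, so t½ = 52.2/2.1142 ≈ 24.69 hours.
From t = 67.7 to t = 111: 6.19 × (1/2)^((111−67.7)/24.69) ≈ 1.8355 arbitrary fluorescence units.

1.8 arbitrary fluorescence units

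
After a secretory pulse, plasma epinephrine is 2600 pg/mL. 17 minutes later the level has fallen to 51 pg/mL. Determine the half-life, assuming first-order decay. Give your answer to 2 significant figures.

A/A₀ = 51/2600 ≈ 0.019615.
n = log₂(50.98) ≈ 5.6719 half-lives elapsed in 17 minutes.
t½ = 17/5.6719 ≈ 2.9972 minutes.

3.0 minutes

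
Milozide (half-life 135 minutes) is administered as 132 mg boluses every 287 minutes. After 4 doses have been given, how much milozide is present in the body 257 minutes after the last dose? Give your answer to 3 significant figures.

45.6 mg

The 4 doses were given 1118, 831, 544, 257 minutes ago.
Total = 132·(1/2)^(1118/135) + 132·(1/2)^(831/135) + 132·(1/2)^(544/135) + 132·(1/2)^(257/135)
      = 0.42423 + 1.8517 + 8.0823 + 35.278 ≈ 45.636 mg.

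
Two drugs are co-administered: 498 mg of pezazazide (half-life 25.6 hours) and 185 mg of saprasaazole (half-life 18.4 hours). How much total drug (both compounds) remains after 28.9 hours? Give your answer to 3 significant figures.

pezazazide: 498 × (1/2)^(28.9/25.6) = 498 × (1/2)^1.1289 ≈ 227.72 mg.
saprasaazole: 185 × (1/2)^(28.9/18.4) = 185 × (1/2)^1.5707 ≈ 62.281 mg.
Total = 227.72 + 62.281 ≈ 290 mg.

290 mg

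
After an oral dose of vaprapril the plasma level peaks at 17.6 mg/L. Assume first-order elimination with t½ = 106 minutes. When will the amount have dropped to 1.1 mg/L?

1.1/17.6 = 1/16, so 4 half-lives have elapsed.
t = 4 × 106 = 424 minutes.

424 minutes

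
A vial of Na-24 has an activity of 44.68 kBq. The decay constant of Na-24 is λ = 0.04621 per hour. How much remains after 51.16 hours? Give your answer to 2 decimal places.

4.20 kBq

t½ = ln 2 / λ = 0.69315 / 0.04621 ≈ 15 hours.
Number of half-lives: n = 51.16/15 ≈ 3.4107.
Remaining = 44.68 × (1/2)^3.4107 = 44.68 × 0.094034 ≈ 4.2014 kBq.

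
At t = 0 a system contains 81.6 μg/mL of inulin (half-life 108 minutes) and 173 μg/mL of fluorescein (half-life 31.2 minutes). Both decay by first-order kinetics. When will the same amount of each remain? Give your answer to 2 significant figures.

Set 81.6·(1/2)^(t/108) = 173·(1/2)^(t/31.2).
Taking log₂: log₂(81.6/173) = t·(1/108 − 1/31.2).
log₂(0.47168) = -1.0841; 1/108 − 1/31.2 = -0.022792.
t = -1.0841 / -0.022792 ≈ 47.566 minutes.

48 minutes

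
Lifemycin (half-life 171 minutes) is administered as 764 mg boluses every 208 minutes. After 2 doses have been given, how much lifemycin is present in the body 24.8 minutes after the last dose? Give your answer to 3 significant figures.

The 2 doses were given 232.8, 24.8 minutes ago.
Total = 764·(1/2)^(232.8/171) + 764·(1/2)^(24.8/171)
      = 297.35 + 690.93 ≈ 988.28 mg.

988 mg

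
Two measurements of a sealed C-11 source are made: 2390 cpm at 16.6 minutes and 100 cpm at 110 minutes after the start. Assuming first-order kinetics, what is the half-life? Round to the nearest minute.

20 minutes

Over Δt = 110 − 16.6 = 93.4 minutes, the level fell by a factor of 2390/100 ≈ 23.9.
n = log₂(23.9) ≈ 4.5789 half-lives, so t½ = 93.4/4.5789 ≈ 20.398 minutes.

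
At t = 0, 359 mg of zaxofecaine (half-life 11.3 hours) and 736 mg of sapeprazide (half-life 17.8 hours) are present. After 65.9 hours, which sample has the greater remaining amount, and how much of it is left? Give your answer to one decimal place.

zaxofecaine: 359 × (1/2)^5.8319 ≈ 6.3028 mg.
sapeprazide: 736 × (1/2)^3.7022 ≈ 56.544 mg.
Sapeprazide has more remaining, at ≈ 56.544 mg.

sapeprazide, 56.5 mg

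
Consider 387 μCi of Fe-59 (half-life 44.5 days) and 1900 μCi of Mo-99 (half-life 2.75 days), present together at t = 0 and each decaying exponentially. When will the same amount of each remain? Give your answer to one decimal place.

Set 387·(1/2)^(t/44.5) = 1900·(1/2)^(t/2.75).
Taking log₂: log₂(387/1900) = t·(1/44.5 − 1/2.75).
log₂(0.20368) = -2.2956; 1/44.5 − 1/2.75 = -0.34116.
t = -2.2956 / -0.34116 ≈ 6.7287 days.

6.7 days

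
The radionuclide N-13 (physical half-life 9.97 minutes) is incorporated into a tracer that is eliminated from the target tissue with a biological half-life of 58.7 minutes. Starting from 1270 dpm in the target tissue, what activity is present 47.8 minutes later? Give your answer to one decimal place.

26.0 dpm

1/t_eff = 1/t_phys + 1/t_biol = 1/9.97 + 1/58.7 = 0.11734 per minute.
t_eff = 9.97 × 58.7 / (9.97 + 58.7) ≈ 8.5225 minutes.
Remaining = 1270 × (1/2)^(47.8/8.5225) = 1270 × (1/2)^5.6087 ≈ 26.027 dpm.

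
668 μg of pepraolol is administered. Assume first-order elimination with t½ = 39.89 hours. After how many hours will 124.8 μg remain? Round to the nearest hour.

97 hours

Fraction remaining = 124.8/668 ≈ 0.18683.
n = log₂(668/124.8) = ln(5.3526)/ln 2 ≈ 2.4202 half-lives.
t = n × t½ = 2.4202 × 39.89 ≈ 96.543 hours.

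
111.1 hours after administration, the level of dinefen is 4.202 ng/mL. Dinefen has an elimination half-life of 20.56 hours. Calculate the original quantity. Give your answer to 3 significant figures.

Number of half-lives elapsed: n = 111.1/20.56 ≈ 5.4037.
A₀ = A × 2^n = 4.202 × 2^5.4037 = 4.202 × 42.333 ≈ 177.88 ng/mL.

178 ng/mL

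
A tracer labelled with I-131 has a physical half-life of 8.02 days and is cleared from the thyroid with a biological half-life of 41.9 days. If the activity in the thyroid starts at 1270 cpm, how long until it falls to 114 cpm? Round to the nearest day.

1/t_eff = 1/t_phys + 1/t_biol = 1/8.02 + 1/41.9 = 0.14855 per day.
t_eff = 8.02 × 41.9 / (8.02 + 41.9) ≈ 6.7315 days.
n = log₂(1270/114) ≈ 3.4777; t = 3.4777 × 6.7315 ≈ 23.41 days.

23 days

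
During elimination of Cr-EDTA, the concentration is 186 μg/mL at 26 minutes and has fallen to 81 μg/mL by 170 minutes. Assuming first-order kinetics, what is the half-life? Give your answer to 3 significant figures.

120 minutes

Over Δt = 170 − 26 = 144 minutes, the level fell by a factor of 186/81 ≈ 2.2963.
n = log₂(2.2963) ≈ 1.1993 half-lives, so t½ = 144/1.1993 ≈ 120.07 minutes.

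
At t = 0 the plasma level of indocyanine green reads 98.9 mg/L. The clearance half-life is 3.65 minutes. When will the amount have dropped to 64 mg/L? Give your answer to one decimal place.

2.3 minutes

Fraction remaining = 64/98.9 ≈ 0.64712.
n = log₂(98.9/64) = ln(1.5453)/ln 2 ≈ 0.6279 half-lives.
t = n × t½ = 0.6279 × 3.65 ≈ 2.2918 minutes.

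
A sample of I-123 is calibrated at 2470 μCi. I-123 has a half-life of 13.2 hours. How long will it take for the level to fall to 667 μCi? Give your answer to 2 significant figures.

Fraction remaining = 667/2470 ≈ 0.27004.
n = log₂(2470/667) = ln(3.7031)/ln 2 ≈ 1.8888 half-lives.
t = n × t½ = 1.8888 × 13.2 ≈ 24.932 hours.

25 hours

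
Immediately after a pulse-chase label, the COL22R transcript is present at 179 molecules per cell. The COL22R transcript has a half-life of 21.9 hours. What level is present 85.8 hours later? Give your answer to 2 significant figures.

12 molecules per cell

Number of half-lives: n = 85.8/21.9 ≈ 3.9178.
Remaining = 179 × (1/2)^3.9178 = 179 × 0.066164 ≈ 11.843 molecules per cell.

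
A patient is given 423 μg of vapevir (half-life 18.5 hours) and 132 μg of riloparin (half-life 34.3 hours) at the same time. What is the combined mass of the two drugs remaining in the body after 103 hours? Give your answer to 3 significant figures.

25.4 μg

vapevir: 423 × (1/2)^(103/18.5) = 423 × (1/2)^5.5676 ≈ 8.9194 μg.
riloparin: 132 × (1/2)^(103/34.3) = 132 × (1/2)^3.0029 ≈ 16.467 μg.
Total = 8.9194 + 16.467 ≈ 25.386 μg.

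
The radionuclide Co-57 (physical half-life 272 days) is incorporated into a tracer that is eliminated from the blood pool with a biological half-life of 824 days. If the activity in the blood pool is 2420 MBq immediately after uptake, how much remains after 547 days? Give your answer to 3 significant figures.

1/t_eff = 1/t_phys + 1/t_biol = 1/272 + 1/824 = 0.0048901 per day.
t_eff = 272 × 824 / (272 + 824) ≈ 204.5 days.
Remaining = 2420 × (1/2)^(547/204.5) = 2420 × (1/2)^2.6749 ≈ 378.97 MBq.

379 MBq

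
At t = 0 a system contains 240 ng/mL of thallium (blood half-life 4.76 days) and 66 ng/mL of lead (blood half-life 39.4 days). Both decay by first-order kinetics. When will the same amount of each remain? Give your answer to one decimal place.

10.1 days

Set 240·(1/2)^(t/4.76) = 66·(1/2)^(t/39.4).
Taking log₂: log₂(240/66) = t·(1/4.76 − 1/39.4).
log₂(3.6364) = 1.8625; 1/4.76 − 1/39.4 = 0.1847.
t = 1.8625 / 0.1847 ≈ 10.084 days.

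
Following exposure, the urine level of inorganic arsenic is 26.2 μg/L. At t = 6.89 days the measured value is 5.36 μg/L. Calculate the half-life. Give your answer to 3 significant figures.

3.01 days

A/A₀ = 5.36/26.2 ≈ 0.20458.
n = log₂(4.8881) ≈ 2.2893 half-lives elapsed in 6.89 days.
t½ = 6.89/2.2893 ≈ 3.0097 days.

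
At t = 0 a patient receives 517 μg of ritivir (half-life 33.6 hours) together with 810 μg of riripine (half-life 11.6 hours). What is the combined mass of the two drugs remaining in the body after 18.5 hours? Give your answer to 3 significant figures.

621 μg

ritivir: 517 × (1/2)^(18.5/33.6) = 517 × (1/2)^0.5506 ≈ 352.98 μg.
riripine: 810 × (1/2)^(18.5/11.6) = 810 × (1/2)^1.5948 ≈ 268.16 μg.
Total = 352.98 + 268.16 ≈ 621.14 μg.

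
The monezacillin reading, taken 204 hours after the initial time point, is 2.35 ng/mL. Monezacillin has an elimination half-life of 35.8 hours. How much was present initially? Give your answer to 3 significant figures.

Number of half-lives elapsed: n = 204/35.8 ≈ 5.6983.
A₀ = A × 2^n = 2.35 × 2^5.6983 = 2.35 × 51.924 ≈ 122.02 ng/mL.

122 ng/mL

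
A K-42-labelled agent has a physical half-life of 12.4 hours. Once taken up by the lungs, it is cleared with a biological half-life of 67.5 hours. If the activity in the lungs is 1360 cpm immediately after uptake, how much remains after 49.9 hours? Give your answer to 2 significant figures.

1/t_eff = 1/t_phys + 1/t_biol = 1/12.4 + 1/67.5 = 0.09546 per hour.
t_eff = 12.4 × 67.5 / (12.4 + 67.5) ≈ 10.476 hours.
Remaining = 1360 × (1/2)^(49.9/10.476) = 1360 × (1/2)^4.7635 ≈ 50.072 cpm.

50 cpm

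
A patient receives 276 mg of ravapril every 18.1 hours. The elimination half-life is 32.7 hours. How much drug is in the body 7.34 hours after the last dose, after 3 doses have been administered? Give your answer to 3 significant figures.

507 mg

The 3 doses were given 43.54, 25.44, 7.34 hours ago.
Total = 276·(1/2)^(43.54/32.7) + 276·(1/2)^(25.44/32.7) + 276·(1/2)^(7.34/32.7)
      = 109.67 + 160.96 + 236.23 ≈ 506.86 mg.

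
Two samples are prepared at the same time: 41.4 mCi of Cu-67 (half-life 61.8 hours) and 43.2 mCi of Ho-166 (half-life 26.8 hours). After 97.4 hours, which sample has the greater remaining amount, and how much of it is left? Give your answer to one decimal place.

Cu-67: 41.4 × (1/2)^1.5761 ≈ 13.885 mCi.
Ho-166: 43.2 × (1/2)^3.6343 ≈ 3.4789 mCi.
Cu-67 has more remaining, at ≈ 13.885 mCi.

Cu-67, 13.9 mCi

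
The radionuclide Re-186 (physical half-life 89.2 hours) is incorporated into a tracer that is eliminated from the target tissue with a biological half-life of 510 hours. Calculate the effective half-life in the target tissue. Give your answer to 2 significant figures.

1/t_eff = 1/t_phys + 1/t_biol = 1/89.2 + 1/510 = 0.013172 per hour.
t_eff = 89.2 × 510 / (89.2 + 510) ≈ 75.921 hours.

76 hours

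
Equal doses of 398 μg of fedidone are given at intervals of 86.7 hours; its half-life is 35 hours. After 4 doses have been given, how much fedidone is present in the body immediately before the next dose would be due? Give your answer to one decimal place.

The 4 doses were given 346.8, 260.1, 173.4, 86.7 hours ago.
Total = 398·(1/2)^(346.8/35) + 398·(1/2)^(260.1/35) + 398·(1/2)^(173.4/35) + 398·(1/2)^(86.7/35)
      = 0.4141 + 2.3057 + 12.838 + 71.481 ≈ 87.038 μg.

87.0 μg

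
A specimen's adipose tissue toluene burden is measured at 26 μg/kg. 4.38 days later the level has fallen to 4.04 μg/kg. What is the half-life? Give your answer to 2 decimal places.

1.63 days

A/A₀ = 4.04/26 ≈ 0.15538.
n = log₂(6.4356) ≈ 2.6861 half-lives elapsed in 4.38 days.
t½ = 4.38/2.6861 ≈ 1.6306 days.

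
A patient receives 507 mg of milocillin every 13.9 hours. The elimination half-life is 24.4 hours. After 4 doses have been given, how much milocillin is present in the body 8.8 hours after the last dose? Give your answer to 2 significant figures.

960 mg

The 4 doses were given 50.5, 36.6, 22.7, 8.8 hours ago.
Total = 507·(1/2)^(50.5/24.4) + 507·(1/2)^(36.6/24.4) + 507·(1/2)^(22.7/24.4) + 507·(1/2)^(8.8/24.4)
      = 120.77 + 179.25 + 266.04 + 394.86 ≈ 960.93 mg.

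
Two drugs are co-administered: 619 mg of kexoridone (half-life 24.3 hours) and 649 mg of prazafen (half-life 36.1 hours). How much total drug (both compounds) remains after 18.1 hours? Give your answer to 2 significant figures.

830 mg

kexoridone: 619 × (1/2)^(18.1/24.3) = 619 × (1/2)^0.74486 ≈ 369.37 mg.
prazafen: 649 × (1/2)^(18.1/36.1) = 649 × (1/2)^0.50139 ≈ 458.47 mg.
Total = 369.37 + 458.47 ≈ 827.85 mg.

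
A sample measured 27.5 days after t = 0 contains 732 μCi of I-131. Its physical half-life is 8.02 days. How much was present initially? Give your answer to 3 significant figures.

7880 μCi

Number of half-lives elapsed: n = 27.5/8.02 ≈ 3.4289.
A₀ = A × 2^n = 732 × 2^3.4289 = 732 × 10.77 ≈ 7883.5 μCi.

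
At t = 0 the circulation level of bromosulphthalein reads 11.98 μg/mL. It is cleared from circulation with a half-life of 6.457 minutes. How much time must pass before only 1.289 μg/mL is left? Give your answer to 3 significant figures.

Fraction remaining = 1.289/11.98 ≈ 0.1076.
n = log₂(11.98/1.289) = ln(9.294)/ln 2 ≈ 3.2163 half-lives.
t = n × t½ = 3.2163 × 6.457 ≈ 20.768 minutes.

20.8 minutes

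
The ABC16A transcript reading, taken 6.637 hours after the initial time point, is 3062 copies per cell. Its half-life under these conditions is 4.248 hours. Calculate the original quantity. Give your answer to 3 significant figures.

9040 copies per cell

Number of half-lives elapsed: n = 6.637/4.248 ≈ 1.5624.
A₀ = A × 2^n = 3062 × 2^1.5624 = 3062 × 2.9534 ≈ 9043.3 copies per cell.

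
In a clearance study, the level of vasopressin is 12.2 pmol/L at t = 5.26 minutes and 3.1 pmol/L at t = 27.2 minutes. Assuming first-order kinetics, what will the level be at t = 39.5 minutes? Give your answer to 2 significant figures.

Over Δt = 27.2 − 5.26 = 21.94 minutes, the level fell by a factor of 12.2/3.1 ≈ 3.9355.
n = log₂(3.9355) ≈ 1.9765 half-lives, so t½ = 21.94/1.9765 ≈ 11.1 minutes.
From t = 27.2 to t = 39.5: 3.1 × (1/2)^((39.5−27.2)/11.1) ≈ 1.4381 pmol/L.

1.4 pmol/L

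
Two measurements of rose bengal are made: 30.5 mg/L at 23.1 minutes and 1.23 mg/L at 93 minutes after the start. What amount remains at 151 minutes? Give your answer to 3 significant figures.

0.0857 mg/L

Over Δt = 93 − 23.1 = 69.9 minutes, the level fell by a factor of 30.5/1.23 ≈ 24.797.
n = log₂(24.797) ≈ 4.6321 half-lives, so t½ = 69.9/4.6321 ≈ 15.09 minutes.
From t = 93 to t = 151: 1.23 × (1/2)^((151−93)/15.09) ≈ 0.085683 mg/L.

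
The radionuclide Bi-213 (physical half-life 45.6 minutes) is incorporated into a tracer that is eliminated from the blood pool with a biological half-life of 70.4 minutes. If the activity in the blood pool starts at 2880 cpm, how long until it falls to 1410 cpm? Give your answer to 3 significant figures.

28.5 minutes

1/t_eff = 1/t_phys + 1/t_biol = 1/45.6 + 1/70.4 = 0.036134 per minute.
t_eff = 45.6 × 70.4 / (45.6 + 70.4) ≈ 27.674 minutes.
n = log₂(2880/1410) ≈ 1.0304; t = 1.0304 × 27.674 ≈ 28.515 minutes.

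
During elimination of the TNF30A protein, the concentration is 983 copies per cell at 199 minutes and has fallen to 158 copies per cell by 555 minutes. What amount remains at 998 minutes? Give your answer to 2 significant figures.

16 copies per cell

Over Δt = 555 − 199 = 356 minutes, the level fell by a factor of 983/158 ≈ 6.2215.
n = log₂(6.2215) ≈ 2.6373 half-lives, so t½ = 356/2.6373 ≈ 134.99 minutes.
From t = 555 to t = 998: 158 × (1/2)^((998−555)/134.99) ≈ 16.246 copies per cell.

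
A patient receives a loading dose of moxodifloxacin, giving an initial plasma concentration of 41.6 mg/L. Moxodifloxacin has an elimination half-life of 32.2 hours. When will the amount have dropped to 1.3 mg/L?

161 hours

1.3/41.6 = 1/32, so 5 half-lives have elapsed.
t = 5 × 32.2 = 161 hours.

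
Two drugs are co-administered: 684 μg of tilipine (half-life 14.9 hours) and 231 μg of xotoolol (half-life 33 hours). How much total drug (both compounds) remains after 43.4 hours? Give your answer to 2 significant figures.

tilipine: 684 × (1/2)^(43.4/14.9) = 684 × (1/2)^2.9128 ≈ 90.83 μg.
xotoolol: 231 × (1/2)^(43.4/33) = 231 × (1/2)^1.3152 ≈ 92.835 μg.
Total = 90.83 + 92.835 ≈ 183.67 μg.

180 μg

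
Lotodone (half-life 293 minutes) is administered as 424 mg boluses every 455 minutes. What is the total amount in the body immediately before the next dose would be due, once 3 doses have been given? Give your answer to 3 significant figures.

The 3 doses were given 1365, 910, 455 minutes ago.
Total = 424·(1/2)^(1365/293) + 424·(1/2)^(910/293) + 424·(1/2)^(455/293)
      = 16.786 + 49.252 + 144.51 ≈ 210.55 mg.

211 mg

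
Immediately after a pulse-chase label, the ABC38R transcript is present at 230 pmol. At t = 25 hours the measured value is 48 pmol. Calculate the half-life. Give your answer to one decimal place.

A/A₀ = 48/230 ≈ 0.2087.
n = log₂(4.7917) ≈ 2.2605 half-lives elapsed in 25 hours.
t½ = 25/2.2605 ≈ 11.059 hours.

11.1 hours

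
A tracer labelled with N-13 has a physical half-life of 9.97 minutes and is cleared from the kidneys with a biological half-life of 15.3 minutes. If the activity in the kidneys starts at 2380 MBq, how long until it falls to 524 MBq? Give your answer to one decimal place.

1/t_eff = 1/t_phys + 1/t_biol = 1/9.97 + 1/15.3 = 0.16566 per minute.
t_eff = 9.97 × 15.3 / (9.97 + 15.3) ≈ 6.0364 minutes.
n = log₂(2380/524) ≈ 2.1833; t = 2.1833 × 6.0364 ≈ 13.18 minutes.

13.2 minutes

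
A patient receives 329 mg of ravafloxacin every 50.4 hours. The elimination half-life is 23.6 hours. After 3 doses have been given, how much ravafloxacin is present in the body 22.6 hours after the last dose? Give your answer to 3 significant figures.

217 mg

The 3 doses were given 123.4, 73, 22.6 hours ago.
Total = 329·(1/2)^(123.4/23.6) + 329·(1/2)^(73/23.6) + 329·(1/2)^(22.6/23.6)
      = 8.7734 + 38.552 + 169.4 ≈ 216.73 mg.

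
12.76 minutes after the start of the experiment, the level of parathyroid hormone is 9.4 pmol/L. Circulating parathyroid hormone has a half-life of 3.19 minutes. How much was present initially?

Number of half-lives elapsed: n = 12.76/3.19 ≈ 4.
A₀ = A × 2^n = 9.4 × 2^4 = 9.4 × 16 ≈ 150.4 pmol/L.

150.4 pmol/L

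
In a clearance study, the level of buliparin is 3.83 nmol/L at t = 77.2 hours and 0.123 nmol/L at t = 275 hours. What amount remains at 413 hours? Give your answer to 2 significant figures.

Over Δt = 275 − 77.2 = 197.8 hours, the level fell by a factor of 3.83/0.123 ≈ 31.138.
n = log₂(31.138) ≈ 4.9606 half-lives, so t½ = 197.8/4.9606 ≈ 39.874 hours.
From t = 275 to t = 413: 0.123 × (1/2)^((413−275)/39.874) ≈ 0.01117 nmol/L.

0.011 nmol/L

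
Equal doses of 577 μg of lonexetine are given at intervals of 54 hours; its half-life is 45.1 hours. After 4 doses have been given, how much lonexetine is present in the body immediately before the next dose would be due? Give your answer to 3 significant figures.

430 μg

The 4 doses were given 216, 162, 108, 54 hours ago.
Total = 577·(1/2)^(216/45.1) + 577·(1/2)^(162/45.1) + 577·(1/2)^(108/45.1) + 577·(1/2)^(54/45.1)
      = 20.866 + 47.849 + 109.73 + 251.62 ≈ 430.06 μg.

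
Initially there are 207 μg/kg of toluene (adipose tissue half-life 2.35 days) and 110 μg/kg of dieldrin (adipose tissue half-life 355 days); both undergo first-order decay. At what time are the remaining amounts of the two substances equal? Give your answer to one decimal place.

2.2 days

Set 207·(1/2)^(t/2.35) = 110·(1/2)^(t/355).
Taking log₂: log₂(207/110) = t·(1/2.35 − 1/355).
log₂(1.8818) = 0.91213; 1/2.35 − 1/355 = 0.42272.
t = 0.91213 / 0.42272 ≈ 2.1578 days.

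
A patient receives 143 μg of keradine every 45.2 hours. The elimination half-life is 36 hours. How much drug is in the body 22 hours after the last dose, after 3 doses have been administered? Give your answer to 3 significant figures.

The 3 doses were given 112.4, 67.2, 22 hours ago.
Total = 143·(1/2)^(112.4/36) + 143·(1/2)^(67.2/36) + 143·(1/2)^(22/36)
      = 16.423 + 39.211 + 93.621 ≈ 149.26 μg.

149 μg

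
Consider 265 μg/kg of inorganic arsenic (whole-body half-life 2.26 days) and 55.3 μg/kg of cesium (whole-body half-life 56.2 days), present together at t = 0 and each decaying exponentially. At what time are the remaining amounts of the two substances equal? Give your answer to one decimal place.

5.3 days

Set 265·(1/2)^(t/2.26) = 55.3·(1/2)^(t/56.2).
Taking log₂: log₂(265/55.3) = t·(1/2.26 − 1/56.2).
log₂(4.792) = 2.2606; 1/2.26 − 1/56.2 = 0.42468.
t = 2.2606 / 0.42468 ≈ 5.3231 days.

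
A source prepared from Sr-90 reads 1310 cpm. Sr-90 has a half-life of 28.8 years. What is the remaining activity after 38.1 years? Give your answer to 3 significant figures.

Number of half-lives: n = 38.1/28.8 ≈ 1.3229.
Remaining = 1310 × (1/2)^1.3229 = 1310 × 0.39973 ≈ 523.64 cpm.

524 cpm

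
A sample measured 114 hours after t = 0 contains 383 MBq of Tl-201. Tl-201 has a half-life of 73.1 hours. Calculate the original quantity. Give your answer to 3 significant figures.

1130 MBq

Number of half-lives elapsed: n = 114/73.1 ≈ 1.5595.
A₀ = A × 2^n = 383 × 2^1.5595 = 383 × 2.9475 ≈ 1128.9 MBq.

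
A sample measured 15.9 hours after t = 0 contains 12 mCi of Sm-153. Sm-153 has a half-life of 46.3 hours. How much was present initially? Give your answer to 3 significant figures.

15.2 mCi

Number of half-lives elapsed: n = 15.9/46.3 ≈ 0.34341.
A₀ = A × 2^n = 12 × 2^0.34341 = 12 × 1.2688 ≈ 15.225 mCi.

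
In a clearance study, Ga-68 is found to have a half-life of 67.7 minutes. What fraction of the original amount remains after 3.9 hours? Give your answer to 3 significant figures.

0.0911

3.9 hours = 234 minutes.
n = 234/67.7 ≈ 3.4564 half-lives.
Fraction remaining = (1/2)^3.4564 ≈ 0.091099.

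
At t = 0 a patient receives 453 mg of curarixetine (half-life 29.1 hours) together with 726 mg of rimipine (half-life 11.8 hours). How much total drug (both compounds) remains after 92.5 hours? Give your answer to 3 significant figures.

curarixetine: 453 × (1/2)^(92.5/29.1) = 453 × (1/2)^3.1787 ≈ 50.028 mg.
rimipine: 726 × (1/2)^(92.5/11.8) = 726 × (1/2)^7.839 ≈ 3.1708 mg.
Total = 50.028 + 3.1708 ≈ 53.199 mg.

53.2 mg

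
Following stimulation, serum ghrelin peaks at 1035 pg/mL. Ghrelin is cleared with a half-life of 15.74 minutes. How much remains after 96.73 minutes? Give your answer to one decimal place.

Number of half-lives: n = 96.73/15.74 ≈ 6.1455.
Remaining = 1035 × (1/2)^6.1455 = 1035 × 0.014126 ≈ 14.621 pg/mL.

14.6 pg/mL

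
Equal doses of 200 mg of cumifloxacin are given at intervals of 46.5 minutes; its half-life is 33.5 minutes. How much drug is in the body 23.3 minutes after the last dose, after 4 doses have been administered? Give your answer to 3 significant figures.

The 4 doses were given 162.8, 116.3, 69.8, 23.3 minutes ago.
Total = 200·(1/2)^(162.8/33.5) + 200·(1/2)^(116.3/33.5) + 200·(1/2)^(69.8/33.5) + 200·(1/2)^(23.3/33.5)
      = 6.8883 + 18.029 + 47.186 + 123.5 ≈ 195.6 mg.

196 mg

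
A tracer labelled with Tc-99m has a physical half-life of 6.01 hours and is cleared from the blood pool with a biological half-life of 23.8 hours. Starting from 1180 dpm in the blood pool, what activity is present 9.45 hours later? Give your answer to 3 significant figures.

301 dpm

1/t_eff = 1/t_phys + 1/t_biol = 1/6.01 + 1/23.8 = 0.20841 per hour.
t_eff = 6.01 × 23.8 / (6.01 + 23.8) ≈ 4.7983 hours.
Remaining = 1180 × (1/2)^(9.45/4.7983) = 1180 × (1/2)^1.9694 ≈ 301.32 dpm.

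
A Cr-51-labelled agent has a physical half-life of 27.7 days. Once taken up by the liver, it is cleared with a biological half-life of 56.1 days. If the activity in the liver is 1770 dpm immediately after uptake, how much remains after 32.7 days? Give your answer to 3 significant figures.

1/t_eff = 1/t_phys + 1/t_biol = 1/27.7 + 1/56.1 = 0.053926 per day.
t_eff = 27.7 × 56.1 / (27.7 + 56.1) ≈ 18.544 days.
Remaining = 1770 × (1/2)^(32.7/18.544) = 1770 × (1/2)^1.7634 ≈ 521.36 dpm.

521 dpm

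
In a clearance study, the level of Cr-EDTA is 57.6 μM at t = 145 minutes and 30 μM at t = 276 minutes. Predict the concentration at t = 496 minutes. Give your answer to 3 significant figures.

10.0 μM

Over Δt = 276 − 145 = 131 minutes, the level fell by a factor of 57.6/30 ≈ 1.92.
n = log₂(1.92) ≈ 0.94111 half-lives, so t½ = 131/0.94111 ≈ 139.2 minutes.
From t = 276 to t = 496: 30 × (1/2)^((496−276)/139.2) ≈ 10.031 μM.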